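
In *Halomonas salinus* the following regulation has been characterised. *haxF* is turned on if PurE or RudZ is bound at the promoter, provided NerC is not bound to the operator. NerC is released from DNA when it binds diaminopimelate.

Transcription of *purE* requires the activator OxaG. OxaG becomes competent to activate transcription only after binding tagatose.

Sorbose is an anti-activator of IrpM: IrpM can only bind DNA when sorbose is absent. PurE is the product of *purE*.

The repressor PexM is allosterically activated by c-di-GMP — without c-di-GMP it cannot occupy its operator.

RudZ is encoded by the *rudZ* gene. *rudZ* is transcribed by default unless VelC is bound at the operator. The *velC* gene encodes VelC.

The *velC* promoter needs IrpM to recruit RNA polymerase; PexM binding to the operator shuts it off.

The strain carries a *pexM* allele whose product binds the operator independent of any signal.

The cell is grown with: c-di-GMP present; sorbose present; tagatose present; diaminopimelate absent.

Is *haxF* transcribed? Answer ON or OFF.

Tagatose is present, so OxaG is active.
No repressor is bound and OxaG is active, so *purE* is transcribed.
So PurE is produced and active.
Diaminopimelate is absent, so NerC is active.
Sorbose is present, so IrpM is inactive.
PexM is constitutively active in this strain.
With repressor PexM bound, *velC* is not transcribed.
So VelC is not produced.
With no repressor bound, *rudZ* is transcribed.
So RudZ is produced and active.
With repressor NerC bound, *haxF* is not transcribed.

OFF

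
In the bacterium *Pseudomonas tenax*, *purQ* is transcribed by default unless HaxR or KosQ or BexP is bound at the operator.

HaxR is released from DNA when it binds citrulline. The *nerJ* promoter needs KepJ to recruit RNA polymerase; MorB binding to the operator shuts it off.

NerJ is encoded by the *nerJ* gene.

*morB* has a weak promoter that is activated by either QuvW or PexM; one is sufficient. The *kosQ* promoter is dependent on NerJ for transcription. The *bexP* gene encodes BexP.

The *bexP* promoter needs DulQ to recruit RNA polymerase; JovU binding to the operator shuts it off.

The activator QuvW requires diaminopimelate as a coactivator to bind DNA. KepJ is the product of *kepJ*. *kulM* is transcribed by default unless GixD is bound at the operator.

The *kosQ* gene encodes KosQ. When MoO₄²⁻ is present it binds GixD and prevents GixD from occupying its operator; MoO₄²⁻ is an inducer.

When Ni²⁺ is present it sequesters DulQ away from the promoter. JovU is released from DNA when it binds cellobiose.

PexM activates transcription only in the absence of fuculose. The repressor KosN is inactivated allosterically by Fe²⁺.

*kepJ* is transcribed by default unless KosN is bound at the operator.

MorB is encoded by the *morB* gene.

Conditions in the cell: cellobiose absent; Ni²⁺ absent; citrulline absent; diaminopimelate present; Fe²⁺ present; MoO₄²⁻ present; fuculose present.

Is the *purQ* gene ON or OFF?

OFF

Citrulline is absent, so HaxR is active.
Fe²⁺ is present, so KosN is inactive.
With no repressor bound, *kepJ* is transcribed.
So KepJ is produced and active.
Diaminopimelate is present, so QuvW is active.
Fuculose is present, so PexM is inactive.
Activator QuvW is present, so *morB* is transcribed.
So MorB is produced and active.
With repressor MorB bound, *nerJ* is not transcribed.
So NerJ is not produced.
Required activator NerJ is absent, so *kosQ* is not transcribed.
So KosQ is not produced.
Ni²⁺ is absent, so DulQ is active.
Cellobiose is absent, so JovU is active.
With repressor JovU bound, *bexP* is not transcribed.
So BexP is not produced.
With repressor HaxR bound, *purQ* is not transcribed.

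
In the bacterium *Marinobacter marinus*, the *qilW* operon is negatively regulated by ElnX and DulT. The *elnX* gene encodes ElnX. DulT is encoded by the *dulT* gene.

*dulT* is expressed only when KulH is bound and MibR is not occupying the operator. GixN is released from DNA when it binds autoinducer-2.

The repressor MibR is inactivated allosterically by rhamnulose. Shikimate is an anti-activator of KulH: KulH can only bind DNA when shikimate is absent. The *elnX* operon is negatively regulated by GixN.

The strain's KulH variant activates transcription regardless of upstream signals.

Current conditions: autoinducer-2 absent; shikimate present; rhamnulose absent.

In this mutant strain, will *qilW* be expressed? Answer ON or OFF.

ON

Autoinducer-2 is absent, so GixN is active.
With repressor GixN bound, *elnX* is not transcribed.
So ElnX is not produced.
Rhamnulose is absent, so MibR is active.
KulH is constitutively active in this strain.
With repressor MibR bound, *dulT* is not transcribed.
So DulT is not produced.
With no repressor bound, *qilW* is transcribed.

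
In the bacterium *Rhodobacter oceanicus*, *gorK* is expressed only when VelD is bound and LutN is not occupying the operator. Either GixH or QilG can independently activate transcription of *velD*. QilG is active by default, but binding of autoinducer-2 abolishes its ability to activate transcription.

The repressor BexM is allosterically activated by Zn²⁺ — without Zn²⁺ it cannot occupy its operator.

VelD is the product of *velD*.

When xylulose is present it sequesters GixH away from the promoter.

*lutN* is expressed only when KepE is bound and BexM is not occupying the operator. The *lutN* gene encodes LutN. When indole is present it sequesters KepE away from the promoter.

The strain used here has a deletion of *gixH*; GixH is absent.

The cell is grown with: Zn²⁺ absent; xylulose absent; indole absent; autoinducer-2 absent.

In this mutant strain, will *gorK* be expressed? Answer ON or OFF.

OFF

GixH is non-functional in this strain, so it has no effect.
Autoinducer-2 is absent, so QilG is active.
Activator QilG is present, so *velD* is transcribed.
So VelD is produced and active.
Indole is absent, so KepE is active.
Zn²⁺ is absent, so BexM is inactive.
No repressor is bound and KepE is active, so *lutN* is transcribed.
So LutN is produced and active.
With repressor LutN bound, *gorK* is not transcribed.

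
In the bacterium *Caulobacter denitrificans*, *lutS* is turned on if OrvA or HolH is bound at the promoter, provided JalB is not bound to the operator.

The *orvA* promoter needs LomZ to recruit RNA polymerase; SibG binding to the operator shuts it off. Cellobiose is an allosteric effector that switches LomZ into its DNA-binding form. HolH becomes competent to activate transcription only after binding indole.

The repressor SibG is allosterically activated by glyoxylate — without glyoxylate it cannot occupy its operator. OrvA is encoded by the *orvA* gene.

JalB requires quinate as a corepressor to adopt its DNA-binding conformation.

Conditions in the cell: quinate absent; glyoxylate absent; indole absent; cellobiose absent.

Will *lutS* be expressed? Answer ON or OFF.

OFF

Quinate is absent, so JalB is inactive.
Cellobiose is absent, so LomZ is inactive.
Glyoxylate is absent, so SibG is inactive.
Required activator LomZ is absent, so *orvA* is not transcribed.
So OrvA is not produced.
Indole is absent, so HolH is inactive.
No activator is available at the *lutS* promoter, so *lutS* is not transcribed.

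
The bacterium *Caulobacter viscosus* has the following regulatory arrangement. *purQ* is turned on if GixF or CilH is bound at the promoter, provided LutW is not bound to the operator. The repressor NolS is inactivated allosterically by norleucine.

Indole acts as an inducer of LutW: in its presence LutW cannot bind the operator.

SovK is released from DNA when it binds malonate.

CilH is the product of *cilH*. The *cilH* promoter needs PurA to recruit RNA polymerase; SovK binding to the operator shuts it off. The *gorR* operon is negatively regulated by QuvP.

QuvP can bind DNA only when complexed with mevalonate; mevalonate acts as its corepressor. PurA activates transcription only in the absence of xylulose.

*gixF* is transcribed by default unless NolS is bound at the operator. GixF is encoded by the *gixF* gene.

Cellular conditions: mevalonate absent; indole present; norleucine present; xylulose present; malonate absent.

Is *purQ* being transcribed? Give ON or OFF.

ON

Norleucine is present, so NolS is inactive.
With no repressor bound, *gixF* is transcribed.
So GixF is produced and active.
Xylulose is present, so PurA is inactive.
Malonate is absent, so SovK is active.
With repressor SovK bound, *cilH* is not transcribed.
So CilH is not produced.
Indole is present, so LutW is inactive.
Activator GixF is present, so *purQ* is transcribed.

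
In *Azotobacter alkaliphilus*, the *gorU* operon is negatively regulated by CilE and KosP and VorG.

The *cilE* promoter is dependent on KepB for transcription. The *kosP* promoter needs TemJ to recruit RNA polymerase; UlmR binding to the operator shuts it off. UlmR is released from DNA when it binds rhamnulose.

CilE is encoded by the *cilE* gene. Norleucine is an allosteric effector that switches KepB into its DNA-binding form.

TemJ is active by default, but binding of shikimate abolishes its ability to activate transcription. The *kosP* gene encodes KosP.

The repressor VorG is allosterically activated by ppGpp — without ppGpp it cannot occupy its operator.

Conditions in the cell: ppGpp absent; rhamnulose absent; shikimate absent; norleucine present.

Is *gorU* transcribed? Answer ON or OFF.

OFF

Norleucine is present, so KepB is active.
No repressor is bound and KepB is active, so *cilE* is transcribed.
So CilE is produced and active.
Shikimate is absent, so TemJ is active.
Rhamnulose is absent, so UlmR is active.
With repressor UlmR bound, *kosP* is not transcribed.
So KosP is not produced.
ppGpp is absent, so VorG is inactive.
With repressor CilE bound, *gorU* is not transcribed.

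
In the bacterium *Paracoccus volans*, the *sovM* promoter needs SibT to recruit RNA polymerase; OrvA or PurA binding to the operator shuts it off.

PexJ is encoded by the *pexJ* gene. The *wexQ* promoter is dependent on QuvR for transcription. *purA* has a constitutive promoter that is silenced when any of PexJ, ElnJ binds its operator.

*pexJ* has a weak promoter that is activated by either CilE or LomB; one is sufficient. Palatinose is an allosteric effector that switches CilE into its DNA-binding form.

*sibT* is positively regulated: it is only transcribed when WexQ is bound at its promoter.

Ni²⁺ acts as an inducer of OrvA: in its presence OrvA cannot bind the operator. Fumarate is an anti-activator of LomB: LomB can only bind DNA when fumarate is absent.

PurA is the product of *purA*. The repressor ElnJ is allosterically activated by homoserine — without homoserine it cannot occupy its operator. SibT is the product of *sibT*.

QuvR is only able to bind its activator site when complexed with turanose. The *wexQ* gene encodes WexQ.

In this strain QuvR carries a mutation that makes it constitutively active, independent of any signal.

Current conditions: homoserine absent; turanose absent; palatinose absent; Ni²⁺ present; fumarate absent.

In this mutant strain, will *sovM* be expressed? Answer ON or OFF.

ON

Ni²⁺ is present, so OrvA is inactive.
QuvR is constitutively active in this strain.
No repressor is bound and QuvR is active, so *wexQ* is transcribed.
So WexQ is produced and active.
No repressor is bound and WexQ is active, so *sibT* is transcribed.
So SibT is produced and active.
Palatinose is absent, so CilE is inactive.
Fumarate is absent, so LomB is active.
Activator LomB is present, so *pexJ* is transcribed.
So PexJ is produced and active.
Homoserine is absent, so ElnJ is inactive.
With repressor PexJ bound, *purA* is not transcribed.
So PurA is not produced.
No repressor is bound and SibT is active, so *sovM* is transcribed.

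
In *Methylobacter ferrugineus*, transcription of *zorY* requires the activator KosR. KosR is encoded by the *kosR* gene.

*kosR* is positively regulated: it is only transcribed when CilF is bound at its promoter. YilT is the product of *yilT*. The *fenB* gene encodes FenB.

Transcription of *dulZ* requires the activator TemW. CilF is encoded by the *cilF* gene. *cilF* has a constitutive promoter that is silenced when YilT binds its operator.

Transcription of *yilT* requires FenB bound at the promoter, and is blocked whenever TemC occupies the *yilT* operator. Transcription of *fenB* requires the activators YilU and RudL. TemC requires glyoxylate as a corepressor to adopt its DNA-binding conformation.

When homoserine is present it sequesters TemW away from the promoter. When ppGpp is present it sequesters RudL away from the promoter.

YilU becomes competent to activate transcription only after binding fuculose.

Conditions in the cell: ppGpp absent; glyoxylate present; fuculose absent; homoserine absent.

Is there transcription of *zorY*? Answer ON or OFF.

ON

Fuculose is absent, so YilU is inactive.
ppGpp is absent, so RudL is active.
Required activator YilU is absent, so *fenB* is not transcribed.
So FenB is not produced.
Glyoxylate is present, so TemC is active.
With repressor TemC bound, *yilT* is not transcribed.
So YilT is not produced.
With no repressor bound, *cilF* is transcribed.
So CilF is produced and active.
No repressor is bound and CilF is active, so *kosR* is transcribed.
So KosR is produced and active.
No repressor is bound and KosR is active, so *zorY* is transcribed.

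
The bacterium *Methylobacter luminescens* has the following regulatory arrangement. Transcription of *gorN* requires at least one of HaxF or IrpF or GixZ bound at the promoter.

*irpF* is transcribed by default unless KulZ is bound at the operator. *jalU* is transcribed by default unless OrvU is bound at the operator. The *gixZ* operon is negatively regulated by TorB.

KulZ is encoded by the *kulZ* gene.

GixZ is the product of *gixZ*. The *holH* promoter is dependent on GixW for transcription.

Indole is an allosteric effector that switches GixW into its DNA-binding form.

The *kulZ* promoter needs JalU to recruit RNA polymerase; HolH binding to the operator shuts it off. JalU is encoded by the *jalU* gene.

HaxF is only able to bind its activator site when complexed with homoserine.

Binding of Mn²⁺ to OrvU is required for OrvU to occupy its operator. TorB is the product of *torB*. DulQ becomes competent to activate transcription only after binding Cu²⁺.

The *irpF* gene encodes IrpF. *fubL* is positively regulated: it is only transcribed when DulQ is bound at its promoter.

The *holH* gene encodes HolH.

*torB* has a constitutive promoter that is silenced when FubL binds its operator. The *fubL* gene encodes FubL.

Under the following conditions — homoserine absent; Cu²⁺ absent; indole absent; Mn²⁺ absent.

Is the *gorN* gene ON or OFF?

OFF

Homoserine is absent, so HaxF is inactive.
Indole is absent, so GixW is inactive.
Required activator GixW is absent, so *holH* is not transcribed.
So HolH is not produced.
Mn²⁺ is absent, so OrvU is inactive.
With no repressor bound, *jalU* is transcribed.
So JalU is produced and active.
No repressor is bound and JalU is active, so *kulZ* is transcribed.
So KulZ is produced and active.
With repressor KulZ bound, *irpF* is not transcribed.
So IrpF is not produced.
Cu²⁺ is absent, so DulQ is inactive.
Required activator DulQ is absent, so *fubL* is not transcribed.
So FubL is not produced.
With no repressor bound, *torB* is transcribed.
So TorB is produced and active.
With repressor TorB bound, *gixZ* is not transcribed.
So GixZ is not produced.
No activator is available at the *gorN* promoter, so *gorN* is not transcribed.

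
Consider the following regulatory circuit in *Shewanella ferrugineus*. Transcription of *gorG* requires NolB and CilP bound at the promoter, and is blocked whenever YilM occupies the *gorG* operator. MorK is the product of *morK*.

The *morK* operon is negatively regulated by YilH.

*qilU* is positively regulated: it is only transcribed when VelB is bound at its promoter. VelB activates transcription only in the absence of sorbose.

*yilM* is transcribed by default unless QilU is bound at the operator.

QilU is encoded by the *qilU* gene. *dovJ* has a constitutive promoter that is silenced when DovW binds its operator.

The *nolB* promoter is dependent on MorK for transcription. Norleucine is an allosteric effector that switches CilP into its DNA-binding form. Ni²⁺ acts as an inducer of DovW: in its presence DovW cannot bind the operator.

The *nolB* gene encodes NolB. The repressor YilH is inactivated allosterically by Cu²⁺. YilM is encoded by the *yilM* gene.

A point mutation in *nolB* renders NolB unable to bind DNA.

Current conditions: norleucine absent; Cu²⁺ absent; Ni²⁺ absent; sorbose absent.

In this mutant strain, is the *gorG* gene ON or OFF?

Sorbose is absent, so VelB is active.
No repressor is bound and VelB is active, so *qilU* is transcribed.
So QilU is produced and active.
With repressor QilU bound, *yilM* is not transcribed.
So YilM is not produced.
NolB is non-functional in this strain, so it has no effect.
Norleucine is absent, so CilP is inactive.
Required activator NolB is absent, so *gorG* is not transcribed.

OFF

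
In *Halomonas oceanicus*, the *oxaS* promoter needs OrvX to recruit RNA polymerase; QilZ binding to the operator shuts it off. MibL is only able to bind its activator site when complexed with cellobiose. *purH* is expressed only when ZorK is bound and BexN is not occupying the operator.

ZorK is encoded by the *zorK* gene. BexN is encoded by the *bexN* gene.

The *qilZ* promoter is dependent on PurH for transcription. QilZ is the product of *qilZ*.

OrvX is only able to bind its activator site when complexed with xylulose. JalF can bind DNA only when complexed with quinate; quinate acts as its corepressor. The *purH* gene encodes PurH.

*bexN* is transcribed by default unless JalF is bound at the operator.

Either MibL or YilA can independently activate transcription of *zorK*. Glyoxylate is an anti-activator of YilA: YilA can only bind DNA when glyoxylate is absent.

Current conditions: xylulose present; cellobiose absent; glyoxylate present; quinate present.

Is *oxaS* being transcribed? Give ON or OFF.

ON

Cellobiose is absent, so MibL is inactive.
Glyoxylate is present, so YilA is inactive.
No activator is available at the *zorK* promoter, so *zorK* is not transcribed.
So ZorK is not produced.
Quinate is present, so JalF is active.
With repressor JalF bound, *bexN* is not transcribed.
So BexN is not produced.
Required activator ZorK is absent, so *purH* is not transcribed.
So PurH is not produced.
Required activator PurH is absent, so *qilZ* is not transcribed.
So QilZ is not produced.
Xylulose is present, so OrvX is active.
No repressor is bound and OrvX is active, so *oxaS* is transcribed.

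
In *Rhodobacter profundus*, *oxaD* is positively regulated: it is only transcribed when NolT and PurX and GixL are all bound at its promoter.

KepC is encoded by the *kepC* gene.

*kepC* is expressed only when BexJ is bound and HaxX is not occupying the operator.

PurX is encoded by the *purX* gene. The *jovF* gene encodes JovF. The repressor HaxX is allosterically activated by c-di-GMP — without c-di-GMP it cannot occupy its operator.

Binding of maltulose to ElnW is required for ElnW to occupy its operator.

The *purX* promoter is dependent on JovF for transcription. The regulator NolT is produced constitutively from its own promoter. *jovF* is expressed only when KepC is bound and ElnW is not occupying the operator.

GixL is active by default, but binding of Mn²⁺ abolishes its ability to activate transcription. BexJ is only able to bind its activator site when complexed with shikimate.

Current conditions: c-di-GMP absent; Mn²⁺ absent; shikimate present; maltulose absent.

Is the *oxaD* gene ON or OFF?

ON

NolT is produced constitutively and is active.
Maltulose is absent, so ElnW is inactive.
Shikimate is present, so BexJ is active.
c-di-GMP is absent, so HaxX is inactive.
No repressor is bound and BexJ is active, so *kepC* is transcribed.
So KepC is produced and active.
No repressor is bound and KepC is active, so *jovF* is transcribed.
So JovF is produced and active.
No repressor is bound and JovF is active, so *purX* is transcribed.
So PurX is produced and active.
Mn²⁺ is absent, so GixL is active.
No repressor is bound and NolT and PurX and GixL are active, so *oxaD* is transcribed.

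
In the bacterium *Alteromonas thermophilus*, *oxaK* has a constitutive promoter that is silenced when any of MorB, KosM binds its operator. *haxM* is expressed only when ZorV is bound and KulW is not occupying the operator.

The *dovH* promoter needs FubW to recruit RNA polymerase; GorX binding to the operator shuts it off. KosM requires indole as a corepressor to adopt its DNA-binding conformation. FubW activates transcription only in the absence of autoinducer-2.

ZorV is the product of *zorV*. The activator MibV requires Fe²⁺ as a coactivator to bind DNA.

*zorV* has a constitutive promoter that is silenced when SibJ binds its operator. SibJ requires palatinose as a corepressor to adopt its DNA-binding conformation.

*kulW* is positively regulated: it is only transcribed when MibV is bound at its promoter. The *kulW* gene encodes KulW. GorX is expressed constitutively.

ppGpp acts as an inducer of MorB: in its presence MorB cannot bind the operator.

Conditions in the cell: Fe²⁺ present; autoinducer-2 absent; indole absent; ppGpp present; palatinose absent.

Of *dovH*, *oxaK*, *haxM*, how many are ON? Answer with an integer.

1

Autoinducer-2 is absent, so FubW is active.
GorX is produced constitutively and is active.
With repressor GorX bound, *dovH* is not transcribed.
→ *dovH* is OFF.
ppGpp is present, so MorB is inactive.
Indole is absent, so KosM is inactive.
With no repressor bound, *oxaK* is transcribed.
→ *oxaK* is ON.
Fe²⁺ is present, so MibV is active.
No repressor is bound and MibV is active, so *kulW* is transcribed.
So KulW is produced and active.
Palatinose is absent, so SibJ is inactive.
With no repressor bound, *zorV* is transcribed.
So ZorV is produced and active.
With repressor KulW bound, *haxM* is not transcribed.
→ *haxM* is OFF.
1 of the 3 genes is transcribed.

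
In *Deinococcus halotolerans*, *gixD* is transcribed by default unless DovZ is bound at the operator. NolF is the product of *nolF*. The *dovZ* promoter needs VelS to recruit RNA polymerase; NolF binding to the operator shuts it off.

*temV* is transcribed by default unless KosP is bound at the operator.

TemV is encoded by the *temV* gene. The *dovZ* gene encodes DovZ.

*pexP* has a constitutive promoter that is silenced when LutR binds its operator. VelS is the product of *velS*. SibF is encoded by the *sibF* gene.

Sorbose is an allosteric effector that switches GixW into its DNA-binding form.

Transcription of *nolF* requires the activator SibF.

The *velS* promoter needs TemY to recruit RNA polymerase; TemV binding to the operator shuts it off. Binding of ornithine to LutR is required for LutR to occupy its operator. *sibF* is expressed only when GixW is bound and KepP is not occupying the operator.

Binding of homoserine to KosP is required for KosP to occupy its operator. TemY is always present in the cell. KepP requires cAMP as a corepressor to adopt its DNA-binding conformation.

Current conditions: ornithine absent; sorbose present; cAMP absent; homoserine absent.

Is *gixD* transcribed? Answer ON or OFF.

ON

cAMP is absent, so KepP is inactive.
Sorbose is present, so GixW is active.
No repressor is bound and GixW is active, so *sibF* is transcribed.
So SibF is produced and active.
No repressor is bound and SibF is active, so *nolF* is transcribed.
So NolF is produced and active.
TemY is produced constitutively and is active.
Homoserine is absent, so KosP is inactive.
With no repressor bound, *temV* is transcribed.
So TemV is produced and active.
With repressor TemV bound, *velS* is not transcribed.
So VelS is not produced.
With repressor NolF bound, *dovZ* is not transcribed.
So DovZ is not produced.
With no repressor bound, *gixD* is transcribed.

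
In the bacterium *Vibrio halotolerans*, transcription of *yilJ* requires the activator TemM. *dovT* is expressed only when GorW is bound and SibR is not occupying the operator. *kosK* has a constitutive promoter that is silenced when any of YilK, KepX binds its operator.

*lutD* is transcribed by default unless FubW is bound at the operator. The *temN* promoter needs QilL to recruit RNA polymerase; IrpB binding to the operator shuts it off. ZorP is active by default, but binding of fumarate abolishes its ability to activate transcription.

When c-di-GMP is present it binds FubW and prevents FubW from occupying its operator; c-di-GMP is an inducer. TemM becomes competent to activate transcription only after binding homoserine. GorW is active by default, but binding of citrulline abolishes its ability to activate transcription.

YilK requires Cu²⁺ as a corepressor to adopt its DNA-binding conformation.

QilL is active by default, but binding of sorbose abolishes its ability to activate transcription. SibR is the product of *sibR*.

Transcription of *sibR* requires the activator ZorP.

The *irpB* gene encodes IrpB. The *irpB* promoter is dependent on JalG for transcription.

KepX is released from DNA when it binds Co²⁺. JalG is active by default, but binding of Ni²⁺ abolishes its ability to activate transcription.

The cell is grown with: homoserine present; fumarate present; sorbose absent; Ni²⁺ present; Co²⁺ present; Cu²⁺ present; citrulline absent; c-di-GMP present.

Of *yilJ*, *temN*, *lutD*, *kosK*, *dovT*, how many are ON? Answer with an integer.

Homoserine is present, so TemM is active.
No repressor is bound and TemM is active, so *yilJ* is transcribed.
→ *yilJ* is ON.
Sorbose is absent, so QilL is active.
Ni²⁺ is present, so JalG is inactive.
Required activator JalG is absent, so *irpB* is not transcribed.
So IrpB is not produced.
No repressor is bound and QilL is active, so *temN* is transcribed.
→ *temN* is ON.
c-di-GMP is present, so FubW is inactive.
With no repressor bound, *lutD* is transcribed.
→ *lutD* is ON.
Cu²⁺ is present, so YilK is active.
Co²⁺ is present, so KepX is inactive.
With repressor YilK bound, *kosK* is not transcribed.
→ *kosK* is OFF.
Fumarate is present, so ZorP is inactive.
Required activator ZorP is absent, so *sibR* is not transcribed.
So SibR is not produced.
Citrulline is absent, so GorW is active.
No repressor is bound and GorW is active, so *dovT* is transcribed.
→ *dovT* is ON.
4 of the 5 genes are transcribed.

4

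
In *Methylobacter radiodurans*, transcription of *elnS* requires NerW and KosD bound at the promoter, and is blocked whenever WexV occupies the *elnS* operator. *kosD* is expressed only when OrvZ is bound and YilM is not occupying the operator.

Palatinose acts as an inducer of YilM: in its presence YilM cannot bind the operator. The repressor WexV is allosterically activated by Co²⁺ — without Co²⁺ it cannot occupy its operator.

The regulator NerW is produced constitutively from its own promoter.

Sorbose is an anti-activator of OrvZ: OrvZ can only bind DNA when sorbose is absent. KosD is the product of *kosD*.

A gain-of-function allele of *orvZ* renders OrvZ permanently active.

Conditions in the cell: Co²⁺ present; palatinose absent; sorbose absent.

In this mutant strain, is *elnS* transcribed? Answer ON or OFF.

OFF

NerW is produced constitutively and is active.
Co²⁺ is present, so WexV is active.
OrvZ is constitutively active in this strain.
Palatinose is absent, so YilM is active.
With repressor YilM bound, *kosD* is not transcribed.
So KosD is not produced.
With repressor WexV bound, *elnS* is not transcribed.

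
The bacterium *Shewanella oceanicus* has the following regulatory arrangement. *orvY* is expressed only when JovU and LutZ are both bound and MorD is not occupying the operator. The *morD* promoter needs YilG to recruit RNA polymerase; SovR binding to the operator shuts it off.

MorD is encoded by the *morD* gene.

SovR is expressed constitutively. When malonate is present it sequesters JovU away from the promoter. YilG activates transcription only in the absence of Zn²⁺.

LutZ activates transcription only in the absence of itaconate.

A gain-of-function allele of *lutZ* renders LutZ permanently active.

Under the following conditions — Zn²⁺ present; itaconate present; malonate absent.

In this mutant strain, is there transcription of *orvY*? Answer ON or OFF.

ON

Malonate is absent, so JovU is active.
LutZ is constitutively active in this strain.
SovR is produced constitutively and is active.
Zn²⁺ is present, so YilG is inactive.
With repressor SovR bound, *morD* is not transcribed.
So MorD is not produced.
No repressor is bound and JovU and LutZ are active, so *orvY* is transcribed.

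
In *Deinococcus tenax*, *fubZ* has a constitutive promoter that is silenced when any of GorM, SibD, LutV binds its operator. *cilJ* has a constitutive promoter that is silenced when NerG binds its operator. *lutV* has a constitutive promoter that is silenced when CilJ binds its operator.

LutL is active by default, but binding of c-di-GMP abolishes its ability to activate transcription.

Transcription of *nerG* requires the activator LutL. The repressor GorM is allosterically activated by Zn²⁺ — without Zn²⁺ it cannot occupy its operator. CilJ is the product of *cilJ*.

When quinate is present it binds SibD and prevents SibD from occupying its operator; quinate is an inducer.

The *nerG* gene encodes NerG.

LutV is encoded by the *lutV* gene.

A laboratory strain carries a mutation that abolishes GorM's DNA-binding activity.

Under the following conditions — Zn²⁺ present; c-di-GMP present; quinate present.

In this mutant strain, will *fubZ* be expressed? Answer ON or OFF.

ON

GorM is non-functional in this strain, so it has no effect.
Quinate is present, so SibD is inactive.
c-di-GMP is present, so LutL is inactive.
Required activator LutL is absent, so *nerG* is not transcribed.
So NerG is not produced.
With no repressor bound, *cilJ* is transcribed.
So CilJ is produced and active.
With repressor CilJ bound, *lutV* is not transcribed.
So LutV is not produced.
With no repressor bound, *fubZ* is transcribed.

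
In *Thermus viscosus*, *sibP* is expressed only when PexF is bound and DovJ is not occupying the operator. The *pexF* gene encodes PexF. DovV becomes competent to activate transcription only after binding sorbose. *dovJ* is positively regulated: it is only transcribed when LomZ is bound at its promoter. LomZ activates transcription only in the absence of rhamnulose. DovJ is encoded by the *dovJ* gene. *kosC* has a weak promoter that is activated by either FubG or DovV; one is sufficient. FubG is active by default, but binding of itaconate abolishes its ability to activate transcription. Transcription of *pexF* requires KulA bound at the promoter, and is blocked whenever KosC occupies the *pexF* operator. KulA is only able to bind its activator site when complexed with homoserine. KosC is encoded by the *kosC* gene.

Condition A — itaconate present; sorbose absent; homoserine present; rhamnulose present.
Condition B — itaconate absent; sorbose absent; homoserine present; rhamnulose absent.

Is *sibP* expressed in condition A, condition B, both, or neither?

Condition A:
Itaconate is present, so FubG is inactive.
Sorbose is absent, so DovV is inactive.
No activator is available at the *kosC* promoter, so *kosC* is not transcribed.
So KosC is not produced.
Homoserine is present, so KulA is active.
No repressor is bound and KulA is active, so *pexF* is transcribed.
So PexF is produced and active.
Rhamnulose is present, so LomZ is inactive.
Required activator LomZ is absent, so *dovJ* is not transcribed.
So DovJ is not produced.
No repressor is bound and PexF is active, so *sibP* is transcribed.
→ *sibP* is ON in A.
Condition B:
Itaconate is absent, so FubG is active.
Sorbose is absent, so DovV is inactive.
Activator FubG is present, so *kosC* is transcribed.
So KosC is produced and active.
Homoserine is present, so KulA is active.
With repressor KosC bound, *pexF* is not transcribed.
So PexF is not produced.
Rhamnulose is absent, so LomZ is active.
No repressor is bound and LomZ is active, so *dovJ* is transcribed.
So DovJ is produced and active.
With repressor DovJ bound, *sibP* is not transcribed.
→ *sibP* is OFF in B.

A only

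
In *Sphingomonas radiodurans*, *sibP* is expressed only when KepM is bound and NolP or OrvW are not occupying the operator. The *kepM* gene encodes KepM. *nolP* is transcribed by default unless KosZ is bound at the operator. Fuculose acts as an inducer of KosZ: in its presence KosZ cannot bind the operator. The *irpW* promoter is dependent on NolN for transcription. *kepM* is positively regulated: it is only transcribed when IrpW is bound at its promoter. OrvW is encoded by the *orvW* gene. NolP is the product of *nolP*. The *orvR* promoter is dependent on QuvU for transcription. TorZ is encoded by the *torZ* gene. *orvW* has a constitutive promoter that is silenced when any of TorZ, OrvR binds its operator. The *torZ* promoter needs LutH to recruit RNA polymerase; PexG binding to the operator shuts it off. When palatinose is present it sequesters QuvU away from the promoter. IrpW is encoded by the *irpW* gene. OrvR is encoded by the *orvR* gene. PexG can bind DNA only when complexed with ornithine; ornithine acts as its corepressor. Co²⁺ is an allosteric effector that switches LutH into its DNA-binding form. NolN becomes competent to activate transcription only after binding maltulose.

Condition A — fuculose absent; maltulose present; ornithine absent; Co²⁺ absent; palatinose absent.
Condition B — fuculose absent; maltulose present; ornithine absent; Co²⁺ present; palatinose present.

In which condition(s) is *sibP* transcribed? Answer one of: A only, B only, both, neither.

both

Condition A:
Fuculose is absent, so KosZ is active.
With repressor KosZ bound, *nolP* is not transcribed.
So NolP is not produced.
Maltulose is present, so NolN is active.
No repressor is bound and NolN is active, so *irpW* is transcribed.
So IrpW is produced and active.
No repressor is bound and IrpW is active, so *kepM* is transcribed.
So KepM is produced and active.
Ornithine is absent, so PexG is inactive.
Co²⁺ is absent, so LutH is inactive.
Required activator LutH is absent, so *torZ* is not transcribed.
So TorZ is not produced.
Palatinose is absent, so QuvU is active.
No repressor is bound and QuvU is active, so *orvR* is transcribed.
So OrvR is produced and active.
With repressor OrvR bound, *orvW* is not transcribed.
So OrvW is not produced.
No repressor is bound and KepM is active, so *sibP* is transcribed.
→ *sibP* is ON in A.
Condition B:
Fuculose is absent, so KosZ is active.
With repressor KosZ bound, *nolP* is not transcribed.
So NolP is not produced.
Maltulose is present, so NolN is active.
No repressor is bound and NolN is active, so *irpW* is transcribed.
So IrpW is produced and active.
No repressor is bound and IrpW is active, so *kepM* is transcribed.
So KepM is produced and active.
Ornithine is absent, so PexG is inactive.
Co²⁺ is present, so LutH is active.
No repressor is bound and LutH is active, so *torZ* is transcribed.
So TorZ is produced and active.
Palatinose is present, so QuvU is inactive.
Required activator QuvU is absent, so *orvR* is not transcribed.
So OrvR is not produced.
With repressor TorZ bound, *orvW* is not transcribed.
So OrvW is not produced.
No repressor is bound and KepM is active, so *sibP* is transcribed.
→ *sibP* is ON in B.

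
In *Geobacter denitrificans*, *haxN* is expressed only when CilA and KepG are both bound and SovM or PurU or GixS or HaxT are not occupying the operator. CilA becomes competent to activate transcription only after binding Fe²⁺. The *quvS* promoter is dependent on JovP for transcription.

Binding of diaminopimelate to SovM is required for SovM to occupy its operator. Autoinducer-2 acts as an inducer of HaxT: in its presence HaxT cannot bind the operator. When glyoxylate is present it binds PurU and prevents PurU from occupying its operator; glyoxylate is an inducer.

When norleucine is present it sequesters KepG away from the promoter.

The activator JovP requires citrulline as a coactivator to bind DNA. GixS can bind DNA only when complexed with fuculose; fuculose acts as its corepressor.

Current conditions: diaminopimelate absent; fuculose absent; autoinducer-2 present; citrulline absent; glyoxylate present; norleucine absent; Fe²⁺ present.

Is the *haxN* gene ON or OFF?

ON

Diaminopimelate is absent, so SovM is inactive.
Glyoxylate is present, so PurU is inactive.
Fuculose is absent, so GixS is inactive.
Fe²⁺ is present, so CilA is active.
Autoinducer-2 is present, so HaxT is inactive.
Norleucine is absent, so KepG is active.
No repressor is bound and CilA and KepG are active, so *haxN* is transcribed.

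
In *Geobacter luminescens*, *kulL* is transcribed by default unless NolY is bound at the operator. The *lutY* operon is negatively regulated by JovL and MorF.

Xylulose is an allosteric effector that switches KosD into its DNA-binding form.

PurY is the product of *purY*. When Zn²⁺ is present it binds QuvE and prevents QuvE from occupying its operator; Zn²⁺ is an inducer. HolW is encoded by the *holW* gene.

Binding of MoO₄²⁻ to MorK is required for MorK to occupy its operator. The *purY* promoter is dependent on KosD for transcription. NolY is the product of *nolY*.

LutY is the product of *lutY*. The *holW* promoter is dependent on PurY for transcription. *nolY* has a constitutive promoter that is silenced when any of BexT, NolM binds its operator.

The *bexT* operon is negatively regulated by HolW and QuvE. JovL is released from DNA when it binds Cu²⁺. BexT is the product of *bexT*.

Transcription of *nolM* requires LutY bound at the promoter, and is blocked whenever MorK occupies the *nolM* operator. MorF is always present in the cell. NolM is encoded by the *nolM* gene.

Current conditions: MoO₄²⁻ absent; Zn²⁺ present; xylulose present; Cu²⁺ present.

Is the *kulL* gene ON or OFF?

OFF

Xylulose is present, so KosD is active.
No repressor is bound and KosD is active, so *purY* is transcribed.
So PurY is produced and active.
No repressor is bound and PurY is active, so *holW* is transcribed.
So HolW is produced and active.
Zn²⁺ is present, so QuvE is inactive.
With repressor HolW bound, *bexT* is not transcribed.
So BexT is not produced.
Cu²⁺ is present, so JovL is inactive.
MorF is produced constitutively and is active.
With repressor MorF bound, *lutY* is not transcribed.
So LutY is not produced.
MoO₄²⁻ is absent, so MorK is inactive.
Required activator LutY is absent, so *nolM* is not transcribed.
So NolM is not produced.
With no repressor bound, *nolY* is transcribed.
So NolY is produced and active.
With repressor NolY bound, *kulL* is not transcribed.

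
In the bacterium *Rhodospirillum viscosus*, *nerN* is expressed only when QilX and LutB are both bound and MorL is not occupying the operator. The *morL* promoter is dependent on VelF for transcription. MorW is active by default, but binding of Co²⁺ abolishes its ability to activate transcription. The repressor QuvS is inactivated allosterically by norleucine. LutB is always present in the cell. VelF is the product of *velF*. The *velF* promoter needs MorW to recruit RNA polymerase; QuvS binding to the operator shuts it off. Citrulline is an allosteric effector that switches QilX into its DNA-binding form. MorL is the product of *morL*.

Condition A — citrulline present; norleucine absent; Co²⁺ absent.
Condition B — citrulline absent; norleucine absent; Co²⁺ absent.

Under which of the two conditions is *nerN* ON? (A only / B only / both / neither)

A only

Condition A:
Citrulline is present, so QilX is active.
LutB is produced constitutively and is active.
Norleucine is absent, so QuvS is active.
Co²⁺ is absent, so MorW is active.
With repressor QuvS bound, *velF* is not transcribed.
So VelF is not produced.
Required activator VelF is absent, so *morL* is not transcribed.
So MorL is not produced.
No repressor is bound and QilX and LutB are active, so *nerN* is transcribed.
→ *nerN* is ON in A.
Condition B:
Citrulline is absent, so QilX is inactive.
LutB is produced constitutively and is active.
Norleucine is absent, so QuvS is active.
Co²⁺ is absent, so MorW is active.
With repressor QuvS bound, *velF* is not transcribed.
So VelF is not produced.
Required activator VelF is absent, so *morL* is not transcribed.
So MorL is not produced.
Required activator QilX is absent, so *nerN* is not transcribed.
→ *nerN* is OFF in B.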